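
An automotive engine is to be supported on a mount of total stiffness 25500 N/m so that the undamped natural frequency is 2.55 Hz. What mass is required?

ω_n = 2πf_n = 2π × 2.55 = 16.02 rad/s.
m = k/ω_n² = 25500/16.02² = 25500/256.7 = 99.33 kg.

99.3 kg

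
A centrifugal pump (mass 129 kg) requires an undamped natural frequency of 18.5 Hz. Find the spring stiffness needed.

ω_n = 2πf_n = 2π × 18.5 = 116.2 rad/s.
k = m·ω_n² = 129 × 116.2² = 129 × 13510 = 1743000 N/m.

1740000 N/m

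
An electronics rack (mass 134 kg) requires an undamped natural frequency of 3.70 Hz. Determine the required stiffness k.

72400 N/m

ω_n = 2πf_n = 2π × 3.70 = 23.25 rad/s.
k = m·ω_n² = 134 × 23.25² = 134 × 540.5 = 72420 N/m.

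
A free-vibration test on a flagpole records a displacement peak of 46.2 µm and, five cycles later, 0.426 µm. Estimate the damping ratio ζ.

Logarithmic decrement δ = (1/n)·ln(x₀/x_n) = (1/5)·ln(46.2/0.426) = (1/5)·ln(108.5) = 0.9373.
ζ = δ/√(4π² + δ²) = 0.9373/√(39.48 + 0.878) = 0.9373/6.353 = 0.1475.

0.148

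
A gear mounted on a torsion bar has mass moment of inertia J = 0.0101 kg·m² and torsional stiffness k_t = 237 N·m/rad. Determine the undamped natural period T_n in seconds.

ω_n = √(k_t/J) = √(237/0.0101) = √23470 = 153.2 rad/s.
T_n = 2π/ω_n = 6.283/153.2 = 0.04102 s.

0.0410 s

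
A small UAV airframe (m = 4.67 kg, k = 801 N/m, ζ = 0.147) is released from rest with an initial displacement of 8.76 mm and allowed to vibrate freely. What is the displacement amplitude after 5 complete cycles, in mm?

Logarithmic decrement δ = 2πζ/√(1 − ζ²) = 2π × 0.1470/√(1 − 0.0216) = 0.9338.
After n cycles, x_n/x₀ = e^(−nδ), so x_5 = 8.76 × e^(−5 × 0.9338) = 8.76 × 0.009383 = 0.08219 mm.

0.0822 mm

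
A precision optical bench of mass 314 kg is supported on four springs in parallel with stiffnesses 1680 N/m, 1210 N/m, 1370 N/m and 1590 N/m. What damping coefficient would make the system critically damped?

2710 N·s/m

Parallel springs add: k_eq = 1680 + 1210 + 1370 + 1590 = 5850 N/m.
c_c = 2√(k_eq·m) = 2√(5850 × 314) = 2 × 1355 = 2711 N·s/m.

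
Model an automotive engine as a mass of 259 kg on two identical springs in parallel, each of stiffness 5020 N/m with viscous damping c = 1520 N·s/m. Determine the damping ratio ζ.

0.471

Parallel springs add: k_eq = 2 × 5020 = 10040 N/m.
ω_n = √(k_eq/m) = √(10040/259) = 6.226 rad/s.
Critical damping c_c = 2√(k_eq·m) = 2√(10040 × 259) = 3225 N·s/m, so ζ = c/c_c = 1520/3225 = 0.4713.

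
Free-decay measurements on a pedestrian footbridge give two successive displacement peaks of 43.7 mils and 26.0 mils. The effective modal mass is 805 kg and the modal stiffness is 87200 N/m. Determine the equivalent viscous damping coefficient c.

Logarithmic decrement δ = (1/n)·ln(x₀/x_n) = (1/1)·ln(43.7/26.0) = (1/1)·ln(1.681) = 0.5193.
ζ = δ/√(4π² + δ²) = 0.5193/√(39.48 + 0.270) = 0.5193/6.305 = 0.08236.
c = ζ · 2√(km) = 0.08236 × 2√(87200 × 805) = 0.08236 × 16760 = 1380 N·s/m.

1380 N·s/m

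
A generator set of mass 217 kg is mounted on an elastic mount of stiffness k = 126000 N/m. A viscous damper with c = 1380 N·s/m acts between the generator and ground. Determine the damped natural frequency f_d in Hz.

ω_n = √(k/m) = √(126000/217) = 24.10 rad/s.
Critical damping c_c = 2√(k·m) = 2√(126000 × 217) = 10460 N·s/m, so ζ = c/c_c = 1380/10460 = 0.1320.
ω_d = ω_n√(1 − ζ²) = 24.10 × √(1 − 0.0174) = 23.89 rad/s.
f_d = ω_d/(2π) = 3.802 Hz.

3.80 Hz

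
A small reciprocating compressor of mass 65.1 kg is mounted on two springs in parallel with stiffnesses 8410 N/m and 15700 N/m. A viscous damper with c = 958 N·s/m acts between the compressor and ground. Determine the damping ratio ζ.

Parallel springs add: k_eq = 8410 + 15700 = 24110 N/m.
ω_n = √(k_eq/m) = √(24110/65.1) = 19.24 rad/s.
Critical damping c_c = 2√(k_eq·m) = 2√(24110 × 65.1) = 2506 N·s/m, so ζ = c/c_c = 958/2506 = 0.3823.

0.382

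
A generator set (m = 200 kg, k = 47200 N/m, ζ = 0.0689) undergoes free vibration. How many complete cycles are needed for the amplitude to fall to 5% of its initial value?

7 cycles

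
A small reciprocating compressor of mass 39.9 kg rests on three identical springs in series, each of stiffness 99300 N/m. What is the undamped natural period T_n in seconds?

0.218 s

Series springs: 1/k_eq = 3/99300, so k_eq = 99300/3 = 33100 N/m.
ω_n = √(k_eq/m) = √(33100/39.9) = √829.6 = 28.80 rad/s.
T_n = 2π/ω_n = 6.283/28.80 = 0.2181 s.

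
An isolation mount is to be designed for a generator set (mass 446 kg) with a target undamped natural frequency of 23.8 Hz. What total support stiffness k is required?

ω_n = 2πf_n = 2π × 23.8 = 149.5 rad/s.
k = m·ω_n² = 446 × 149.5² = 446 × 22360 = 9974000 N/m.

9970000 N/m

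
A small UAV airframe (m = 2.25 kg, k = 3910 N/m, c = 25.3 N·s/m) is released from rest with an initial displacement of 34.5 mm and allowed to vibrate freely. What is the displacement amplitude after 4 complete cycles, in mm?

ζ = c/(2√(km)) = 25.3/(2√(3910 × 2.25)) = 25.3/187.6 = 0.1349.
Logarithmic decrement δ = 2πζ/√(1 − ζ²) = 2π × 0.1349/√(1 − 0.0182) = 0.8552.
After n cycles, x_n/x₀ = e^(−nδ), so x_4 = 34.5 × e^(−4 × 0.8552) = 34.5 × 0.03268 = 1.128 mm.

1.13 mm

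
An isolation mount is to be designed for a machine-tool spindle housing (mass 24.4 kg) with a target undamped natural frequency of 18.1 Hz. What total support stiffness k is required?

ω_n = 2πf_n = 2π × 18.1 = 113.7 rad/s.
k = m·ω_n² = 24.4 × 113.7² = 24.4 × 12930 = 315600 N/m.

316000 N/m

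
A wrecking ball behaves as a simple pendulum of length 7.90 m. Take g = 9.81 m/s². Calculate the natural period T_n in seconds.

For a simple pendulum ω_n = √(g/L) = √(9.81/7.90) = √1.242 = 1.114 rad/s.
T_n = 2π/ω_n = 6.283/1.114 = 5.638 s.

5.64 s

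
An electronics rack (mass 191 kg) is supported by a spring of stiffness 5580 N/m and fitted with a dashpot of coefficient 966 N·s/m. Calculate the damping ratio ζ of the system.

ω_n = √(k/m) = √(5580/191) = 5.405 rad/s.
Critical damping c_c = 2√(k·m) = 2√(5580 × 191) = 2065 N·s/m, so ζ = c/c_c = 966/2065 = 0.4679.

0.468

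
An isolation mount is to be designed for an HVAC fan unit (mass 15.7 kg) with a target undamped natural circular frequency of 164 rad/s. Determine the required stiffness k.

422000 N/m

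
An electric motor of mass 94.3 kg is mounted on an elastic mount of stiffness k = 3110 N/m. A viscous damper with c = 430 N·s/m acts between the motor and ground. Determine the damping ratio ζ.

ω_n = √(k/m) = √(3110/94.3) = 5.743 rad/s.
Critical damping c_c = 2√(k·m) = 2√(3110 × 94.3) = 1083 N·s/m, so ζ = c/c_c = 430/1083 = 0.3970.

0.397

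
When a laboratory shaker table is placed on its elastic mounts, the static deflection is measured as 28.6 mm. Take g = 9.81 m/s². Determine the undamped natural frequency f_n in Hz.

2.95 Hz

ω_n = √(g/δ_st) = √(9.81/0.0286) = √343.0 = 18.52 rad/s.
f_n = ω_n/(2π) = 18.52/6.283 = 2.948 Hz.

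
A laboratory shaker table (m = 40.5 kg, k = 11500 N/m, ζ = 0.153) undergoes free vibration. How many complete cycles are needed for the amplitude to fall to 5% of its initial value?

Logarithmic decrement δ = 2πζ/√(1 − ζ²) = 2π × 0.1530/√(1 − 0.0234) = 0.9728.
x_n/x₀ = e^(−nδ) ≤ 0.05; take ln: n ≥ ln(1/0.05)/δ = 2.996/0.9728 = 3.080.
So 4 complete cycles are required.

4 cycles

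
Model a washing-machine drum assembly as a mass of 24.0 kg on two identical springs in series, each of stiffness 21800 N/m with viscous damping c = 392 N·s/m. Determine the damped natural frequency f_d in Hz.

3.13 Hz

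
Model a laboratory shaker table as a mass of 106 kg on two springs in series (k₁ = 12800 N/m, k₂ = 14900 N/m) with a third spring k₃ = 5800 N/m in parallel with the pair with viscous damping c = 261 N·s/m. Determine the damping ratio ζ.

0.113

Series pair: k_s = k₁k₂/(k₁+k₂) = (12800)(14900)/(12800 + 14900) = 6885 N/m. In parallel with k₃: k_eq = 6885 + 5800 = 12690 N/m.
ω_n = √(k_eq/m) = √(12690/106) = 10.94 rad/s.
Critical damping c_c = 2√(k_eq·m) = 2√(12690 × 106) = 2319 N·s/m, so ζ = c/c_c = 261/2319 = 0.1125.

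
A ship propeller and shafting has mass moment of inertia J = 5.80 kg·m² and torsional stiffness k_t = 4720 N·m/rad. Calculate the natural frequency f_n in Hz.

4.54 Hz

ω_n = √(k_t/J) = √(4720/5.80) = √813.8 = 28.53 rad/s.
f_n = ω_n/(2π) = 28.53/6.283 = 4.540 Hz.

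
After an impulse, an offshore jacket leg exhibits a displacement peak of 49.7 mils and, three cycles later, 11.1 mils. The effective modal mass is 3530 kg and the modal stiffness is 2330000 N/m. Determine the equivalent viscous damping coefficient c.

14400 N·s/m

Logarithmic decrement δ = (1/n)·ln(x₀/x_n) = (1/3)·ln(49.7/11.1) = (1/3)·ln(4.477) = 0.4997.
ζ = δ/√(4π² + δ²) = 0.4997/√(39.48 + 0.250) = 0.4997/6.303 = 0.07928.
c = ζ · 2√(km) = 0.07928 × 2√(2330000 × 3530) = 0.07928 × 181400 = 14380 N·s/m.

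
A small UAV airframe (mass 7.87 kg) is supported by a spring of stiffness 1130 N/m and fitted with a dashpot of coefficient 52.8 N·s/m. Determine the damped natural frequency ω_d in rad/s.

11.5 rad/s

ω_n = √(k/m) = √(1130/7.87) = 11.98 rad/s.
Critical damping c_c = 2√(k·m) = 2√(1130 × 7.87) = 188.6 N·s/m, so ζ = c/c_c = 52.8/188.6 = 0.2799.
ω_d = ω_n√(1 − ζ²) = 11.98 × √(1 − 0.0784) = 11.50 rad/s.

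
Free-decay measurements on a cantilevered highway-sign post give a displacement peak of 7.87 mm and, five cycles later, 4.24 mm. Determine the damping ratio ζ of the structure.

Logarithmic decrement δ = (1/n)·ln(x₀/x_n) = (1/5)·ln(7.87/4.24) = (1/5)·ln(1.856) = 0.1237.
ζ = δ/√(4π² + δ²) = 0.1237/√(39.48 + 0.0153) = 0.1237/6.284 = 0.01968.

0.0197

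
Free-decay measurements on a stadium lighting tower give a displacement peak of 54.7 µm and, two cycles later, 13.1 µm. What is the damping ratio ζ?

Logarithmic decrement δ = (1/n)·ln(x₀/x_n) = (1/2)·ln(54.7/13.1) = (1/2)·ln(4.176) = 0.7146.
ζ = δ/√(4π² + δ²) = 0.7146/√(39.48 + 0.511) = 0.7146/6.324 = 0.1130.

0.113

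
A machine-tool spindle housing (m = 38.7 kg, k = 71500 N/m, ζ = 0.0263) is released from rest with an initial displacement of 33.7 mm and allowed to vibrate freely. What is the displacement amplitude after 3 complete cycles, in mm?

Logarithmic decrement δ = 2πζ/√(1 − ζ²) = 2π × 0.02630/√(1 − 0.000692) = 0.1653.
After n cycles, x_n/x₀ = e^(−nδ), so x_3 = 33.7 × e^(−3 × 0.1653) = 33.7 × 0.6090 = 20.52 mm.

20.5 mm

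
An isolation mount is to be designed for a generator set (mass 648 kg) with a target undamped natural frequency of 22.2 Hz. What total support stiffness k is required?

ω_n = 2πf_n = 2π × 22.2 = 139.5 rad/s.
k = m·ω_n² = 648 × 139.5² = 648 × 19460 = 12610000 N/m.

12600000 N/m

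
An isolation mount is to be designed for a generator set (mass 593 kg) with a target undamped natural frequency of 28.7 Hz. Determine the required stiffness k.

ω_n = 2πf_n = 2π × 28.7 = 180.3 rad/s.
k = m·ω_n² = 593 × 180.3² = 593 × 32520 = 19280000 N/m.

19300000 N/m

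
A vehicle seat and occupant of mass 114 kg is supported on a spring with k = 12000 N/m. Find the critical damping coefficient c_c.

2340 N·s/m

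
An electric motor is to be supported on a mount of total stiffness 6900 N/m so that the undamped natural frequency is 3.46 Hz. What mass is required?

ω_n = 2πf_n = 2π × 3.46 = 21.74 rad/s.
m = k/ω_n² = 6900/21.74² = 6900/472.6 = 14.60 kg.

14.6 kg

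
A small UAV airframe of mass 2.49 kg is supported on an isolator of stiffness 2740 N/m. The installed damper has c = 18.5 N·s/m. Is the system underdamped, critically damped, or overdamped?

c_c = 2√(k·m) = 165.2 N·s/m; ζ = c/c_c = 18.5/165.2 = 0.112.
Since ζ < 1 the system is underdamped.

underdamped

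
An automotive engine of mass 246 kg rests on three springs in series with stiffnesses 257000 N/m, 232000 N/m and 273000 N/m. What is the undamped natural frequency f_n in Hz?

Series springs: 1/k_eq = 1/257000 + 1/232000 + 1/273000 = 1.186×10^-5, so k_eq = 84290 N/m.
ω_n = √(k_eq/m) = √(84290/246) = √342.6 = 18.51 rad/s.
f_n = ω_n/(2π) = 18.51/6.283 = 2.946 Hz.

2.95 Hz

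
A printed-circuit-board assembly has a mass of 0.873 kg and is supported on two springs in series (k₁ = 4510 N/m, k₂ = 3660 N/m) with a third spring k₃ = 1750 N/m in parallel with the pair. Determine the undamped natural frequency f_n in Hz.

10.5 Hz

Series pair: k_s = k₁k₂/(k₁+k₂) = (4510)(3660)/(4510 + 3660) = 2020 N/m. In parallel with k₃: k_eq = 2020 + 1750 = 3770 N/m.
ω_n = √(k_eq/m) = √(3770/0.873) = √4319 = 65.72 rad/s.
f_n = ω_n/(2π) = 65.72/6.283 = 10.46 Hz.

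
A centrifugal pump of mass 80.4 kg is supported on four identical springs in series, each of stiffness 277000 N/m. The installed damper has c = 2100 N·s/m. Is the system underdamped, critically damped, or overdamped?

Series springs: 1/k_eq = 4/277000, so k_eq = 277000/4 = 69250 N/m.
c_c = 2√(k_eq·m) = 4719 N·s/m; ζ = c/c_c = 2100/4719 = 0.445.
Since ζ < 1 the system is underdamped.

underdamped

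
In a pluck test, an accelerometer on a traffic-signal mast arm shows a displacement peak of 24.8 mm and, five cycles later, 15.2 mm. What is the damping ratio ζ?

0.0156

Logarithmic decrement δ = (1/n)·ln(x₀/x_n) = (1/5)·ln(24.8/15.2) = (1/5)·ln(1.632) = 0.09791.
ζ = δ/√(4π² + δ²) = 0.09791/√(39.48 + 0.00959) = 0.09791/6.284 = 0.01558.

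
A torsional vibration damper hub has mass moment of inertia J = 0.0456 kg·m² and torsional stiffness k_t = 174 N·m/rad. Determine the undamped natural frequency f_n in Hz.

9.83 Hz

ω_n = √(k_t/J) = √(174/0.0456) = √3816 = 61.77 rad/s.
f_n = ω_n/(2π) = 61.77/6.283 = 9.831 Hz.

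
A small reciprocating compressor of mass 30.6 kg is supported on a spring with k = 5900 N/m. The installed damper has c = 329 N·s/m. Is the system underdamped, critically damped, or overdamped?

underdamped

c_c = 2√(k·m) = 849.8 N·s/m; ζ = c/c_c = 329/849.8 = 0.387.
Since ζ < 1 the system is underdamped.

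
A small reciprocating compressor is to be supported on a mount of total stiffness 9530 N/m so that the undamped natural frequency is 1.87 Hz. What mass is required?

ω_n = 2πf_n = 2π × 1.87 = 11.75 rad/s.
m = k/ω_n² = 9530/11.75² = 9530/138.1 = 69.03 kg.

69.0 kg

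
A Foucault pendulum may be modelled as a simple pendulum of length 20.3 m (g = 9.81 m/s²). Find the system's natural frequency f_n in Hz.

For a simple pendulum ω_n = √(g/L) = √(9.81/20.3) = √0.4833 = 0.6952 rad/s.
f_n = ω_n/(2π) = 0.6952/6.283 = 0.1106 Hz.

0.111 Hz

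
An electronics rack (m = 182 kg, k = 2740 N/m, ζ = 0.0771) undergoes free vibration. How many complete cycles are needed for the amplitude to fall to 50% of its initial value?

Logarithmic decrement δ = 2πζ/√(1 − ζ²) = 2π × 0.07710/√(1 − 0.00594) = 0.4859.
x_n/x₀ = e^(−nδ) ≤ 0.5; take ln: n ≥ ln(1/0.5)/δ = 0.6931/0.4859 = 1.427.
So 2 complete cycles are required.

2 cycles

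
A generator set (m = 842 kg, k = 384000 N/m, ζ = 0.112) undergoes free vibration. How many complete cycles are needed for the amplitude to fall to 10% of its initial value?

Logarithmic decrement δ = 2πζ/√(1 − ζ²) = 2π × 0.1120/√(1 − 0.0125) = 0.7082.
x_n/x₀ = e^(−nδ) ≤ 0.1; take ln: n ≥ ln(1/0.1)/δ = 2.303/0.7082 = 3.251.
So 4 complete cycles are required.

4 cycles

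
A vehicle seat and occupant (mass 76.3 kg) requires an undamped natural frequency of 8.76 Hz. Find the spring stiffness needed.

231000 N/m

ω_n = 2πf_n = 2π × 8.76 = 55.04 rad/s.
k = m·ω_n² = 76.3 × 55.04² = 76.3 × 3029 = 231100 N/m.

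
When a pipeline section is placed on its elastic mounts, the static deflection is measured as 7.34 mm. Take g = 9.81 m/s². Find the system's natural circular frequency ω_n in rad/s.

ω_n = √(g/δ_st) = √(9.81/0.00734) = √1337 = 36.56 rad/s.

36.6 rad/s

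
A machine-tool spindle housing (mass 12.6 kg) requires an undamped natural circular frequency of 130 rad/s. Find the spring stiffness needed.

k = m·ω_n² = 12.6 × 130.0² = 12.6 × 16900 = 212900 N/m.

213000 N/m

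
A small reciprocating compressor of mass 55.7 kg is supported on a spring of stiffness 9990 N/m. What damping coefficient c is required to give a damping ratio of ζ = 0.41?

c_c = 2√(k·m) = 2√(9990 × 55.7) = 1492 N·s/m.
c = ζ·c_c = 0.41 × 1492 = 611.7 N·s/m.

612 N·s/m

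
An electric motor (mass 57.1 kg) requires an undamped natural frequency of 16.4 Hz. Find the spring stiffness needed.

ω_n = 2πf_n = 2π × 16.4 = 103.0 rad/s.
k = m·ω_n² = 57.1 × 103.0² = 57.1 × 10620 = 606300 N/m.

606000 N/m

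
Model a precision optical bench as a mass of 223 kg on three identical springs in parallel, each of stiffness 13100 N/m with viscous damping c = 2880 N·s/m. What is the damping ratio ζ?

Parallel springs add: k_eq = 3 × 13100 = 39300 N/m.
ω_n = √(k_eq/m) = √(39300/223) = 13.28 rad/s.
Critical damping c_c = 2√(k_eq·m) = 2√(39300 × 223) = 5921 N·s/m, so ζ = c/c_c = 2880/5921 = 0.4864.

0.486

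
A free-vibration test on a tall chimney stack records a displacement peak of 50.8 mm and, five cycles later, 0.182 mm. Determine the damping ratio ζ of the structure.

0.176

Logarithmic decrement δ = (1/n)·ln(x₀/x_n) = (1/5)·ln(50.8/0.182) = (1/5)·ln(279.1) = 1.126.
ζ = δ/√(4π² + δ²) = 1.126/√(39.48 + 1.27) = 1.126/6.383 = 0.1764.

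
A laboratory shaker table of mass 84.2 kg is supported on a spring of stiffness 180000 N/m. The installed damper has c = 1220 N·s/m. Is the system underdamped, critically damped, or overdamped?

c_c = 2√(k·m) = 7786 N·s/m; ζ = c/c_c = 1220/7786 = 0.157.
Since ζ < 1 the system is underdamped.

underdamped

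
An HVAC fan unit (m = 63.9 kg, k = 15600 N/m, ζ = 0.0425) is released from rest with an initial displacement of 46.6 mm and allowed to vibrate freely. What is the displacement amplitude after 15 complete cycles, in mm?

0.846 mm

Logarithmic decrement δ = 2πζ/√(1 − ζ²) = 2π × 0.04250/√(1 − 0.00181) = 0.2673.
After n cycles, x_n/x₀ = e^(−nδ), so x_15 = 46.6 × e^(−15 × 0.2673) = 46.6 × 0.01815 = 0.8457 mm.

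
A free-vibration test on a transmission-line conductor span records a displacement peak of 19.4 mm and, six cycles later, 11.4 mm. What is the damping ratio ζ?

Logarithmic decrement δ = (1/n)·ln(x₀/x_n) = (1/6)·ln(19.4/11.4) = (1/6)·ln(1.702) = 0.08861.
ζ = δ/√(4π² + δ²) = 0.08861/√(39.48 + 0.00785) = 0.08861/6.284 = 0.01410.

0.0141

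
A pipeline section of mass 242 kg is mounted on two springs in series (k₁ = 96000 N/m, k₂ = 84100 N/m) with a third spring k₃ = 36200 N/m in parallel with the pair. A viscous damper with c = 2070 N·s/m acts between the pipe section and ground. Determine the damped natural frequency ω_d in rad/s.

17.8 rad/s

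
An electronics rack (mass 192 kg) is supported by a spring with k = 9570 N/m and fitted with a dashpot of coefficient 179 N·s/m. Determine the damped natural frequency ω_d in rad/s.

ω_n = √(k/m) = √(9570/192) = 7.060 rad/s.
Critical damping c_c = 2√(k·m) = 2√(9570 × 192) = 2711 N·s/m, so ζ = c/c_c = 179/2711 = 0.06603.
ω_d = ω_n√(1 − ζ²) = 7.060 × √(1 − 0.00436) = 7.045 rad/s.

7.04 rad/s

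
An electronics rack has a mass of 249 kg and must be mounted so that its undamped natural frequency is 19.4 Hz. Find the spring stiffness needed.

3700000 N/m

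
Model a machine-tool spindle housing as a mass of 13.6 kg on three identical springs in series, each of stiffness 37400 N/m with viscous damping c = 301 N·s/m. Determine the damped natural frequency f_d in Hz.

Series springs: 1/k_eq = 3/37400, so k_eq = 37400/3 = 12470 N/m.
ω_n = √(k_eq/m) = √(12470/13.6) = 30.28 rad/s.
Critical damping c_c = 2√(k_eq·m) = 2√(12470 × 13.6) = 823.5 N·s/m, so ζ = c/c_c = 301/823.5 = 0.3655.
ω_d = ω_n√(1 − ζ²) = 30.28 × √(1 − 0.134) = 28.18 rad/s.
f_d = ω_d/(2π) = 4.485 Hz.

4.49 Hz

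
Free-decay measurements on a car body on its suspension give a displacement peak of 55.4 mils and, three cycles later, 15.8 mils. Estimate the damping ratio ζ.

0.0664

Logarithmic decrement δ = (1/n)·ln(x₀/x_n) = (1/3)·ln(55.4/15.8) = (1/3)·ln(3.506) = 0.4182.
ζ = δ/√(4π² + δ²) = 0.4182/√(39.48 + 0.175) = 0.4182/6.297 = 0.06641.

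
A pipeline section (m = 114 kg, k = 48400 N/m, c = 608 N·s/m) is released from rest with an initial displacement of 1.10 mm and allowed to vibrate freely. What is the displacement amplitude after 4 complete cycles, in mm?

0.0414 mm

ζ = c/(2√(km)) = 608/(2√(48400 × 114)) = 608/4698 = 0.1294.
Logarithmic decrement δ = 2πζ/√(1 − ζ²) = 2π × 0.1294/√(1 − 0.0167) = 0.8201.
After n cycles, x_n/x₀ = e^(−nδ), so x_4 = 1.10 × e^(−4 × 0.8201) = 1.10 × 0.03762 = 0.04138 mm.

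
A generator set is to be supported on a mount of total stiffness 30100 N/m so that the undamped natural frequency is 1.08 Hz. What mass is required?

ω_n = 2πf_n = 2π × 1.08 = 6.786 rad/s.
m = k/ω_n² = 30100/6.786² = 30100/46.05 = 653.7 kg.

654 kg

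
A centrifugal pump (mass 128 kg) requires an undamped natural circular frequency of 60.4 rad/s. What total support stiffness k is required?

467000 N/m

k = m·ω_n² = 128 × 60.40² = 128 × 3648 = 467000 N/m.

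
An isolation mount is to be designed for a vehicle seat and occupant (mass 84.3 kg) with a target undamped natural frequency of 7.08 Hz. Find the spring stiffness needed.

ω_n = 2πf_n = 2π × 7.08 = 44.48 rad/s.
k = m·ω_n² = 84.3 × 44.48² = 84.3 × 1979 = 166800 N/m.

167000 N/m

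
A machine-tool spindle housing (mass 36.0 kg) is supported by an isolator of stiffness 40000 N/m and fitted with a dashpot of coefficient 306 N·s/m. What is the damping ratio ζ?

ω_n = √(k/m) = √(40000/36.0) = 33.33 rad/s.
Critical damping c_c = 2√(k·m) = 2√(40000 × 36.0) = 2400 N·s/m, so ζ = c/c_c = 306/2400 = 0.1275.

0.128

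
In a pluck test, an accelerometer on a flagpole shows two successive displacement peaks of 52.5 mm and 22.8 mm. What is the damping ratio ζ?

0.132

Logarithmic decrement δ = (1/n)·ln(x₀/x_n) = (1/1)·ln(52.5/22.8) = (1/1)·ln(2.303) = 0.8341.
ζ = δ/√(4π² + δ²) = 0.8341/√(39.48 + 0.696) = 0.8341/6.338 = 0.1316.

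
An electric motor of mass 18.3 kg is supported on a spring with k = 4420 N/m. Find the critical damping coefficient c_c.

569 N·s/m

c_c = 2√(k·m) = 2√(4420 × 18.3) = 2 × 284.4 = 568.8 N·s/m.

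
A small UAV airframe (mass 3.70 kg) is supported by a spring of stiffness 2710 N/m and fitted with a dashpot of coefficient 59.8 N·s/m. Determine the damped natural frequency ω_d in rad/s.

ω_n = √(k/m) = √(2710/3.70) = 27.06 rad/s.
Critical damping c_c = 2√(k·m) = 2√(2710 × 3.70) = 200.3 N·s/m, so ζ = c/c_c = 59.8/200.3 = 0.2986.
ω_d = ω_n√(1 − ζ²) = 27.06 × √(1 − 0.0892) = 25.83 rad/s.

25.8 rad/s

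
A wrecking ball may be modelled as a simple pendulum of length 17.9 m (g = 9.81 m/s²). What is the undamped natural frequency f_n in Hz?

0.118 Hz

For a simple pendulum ω_n = √(g/L) = √(9.81/17.9) = √0.5480 = 0.7403 rad/s.
f_n = ω_n/(2π) = 0.7403/6.283 = 0.1178 Hz.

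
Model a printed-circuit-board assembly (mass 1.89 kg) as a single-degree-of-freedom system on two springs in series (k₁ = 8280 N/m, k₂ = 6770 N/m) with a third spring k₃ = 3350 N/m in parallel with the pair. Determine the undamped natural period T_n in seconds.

Series pair: k_s = k₁k₂/(k₁+k₂) = (8280)(6770)/(8280 + 6770) = 3725 N/m. In parallel with k₃: k_eq = 3725 + 3350 = 7075 N/m.
ω_n = √(k_eq/m) = √(7075/1.89) = √3743 = 61.18 rad/s.
T_n = 2π/ω_n = 6.283/61.18 = 0.1027 s.

0.103 s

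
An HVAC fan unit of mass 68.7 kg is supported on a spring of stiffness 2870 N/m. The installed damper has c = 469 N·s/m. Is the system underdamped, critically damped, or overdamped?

underdamped

c_c = 2√(k·m) = 888.1 N·s/m; ζ = c/c_c = 469/888.1 = 0.528.
Since ζ < 1 the system is underdamped.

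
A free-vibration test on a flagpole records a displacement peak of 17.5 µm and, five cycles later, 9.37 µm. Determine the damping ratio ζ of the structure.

Logarithmic decrement δ = (1/n)·ln(x₀/x_n) = (1/5)·ln(17.5/9.37) = (1/5)·ln(1.868) = 0.1249.
ζ = δ/√(4π² + δ²) = 0.1249/√(39.48 + 0.0156) = 0.1249/6.284 = 0.01988.

0.0199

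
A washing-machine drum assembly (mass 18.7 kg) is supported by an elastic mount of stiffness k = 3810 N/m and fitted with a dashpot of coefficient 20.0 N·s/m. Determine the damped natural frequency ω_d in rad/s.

14.3 rad/s

ω_n = √(k/m) = √(3810/18.7) = 14.27 rad/s.
Critical damping c_c = 2√(k·m) = 2√(3810 × 18.7) = 533.8 N·s/m, so ζ = c/c_c = 20.0/533.8 = 0.03746.
ω_d = ω_n√(1 − ζ²) = 14.27 × √(1 − 0.00140) = 14.26 rad/s.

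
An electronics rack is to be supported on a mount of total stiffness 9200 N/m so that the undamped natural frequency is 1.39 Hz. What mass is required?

121 kg

ω_n = 2πf_n = 2π × 1.39 = 8.734 rad/s.
m = k/ω_n² = 9200/8.734² = 9200/76.28 = 120.6 kg.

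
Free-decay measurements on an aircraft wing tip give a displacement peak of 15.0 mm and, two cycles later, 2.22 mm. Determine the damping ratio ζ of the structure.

0.150

Logarithmic decrement δ = (1/n)·ln(x₀/x_n) = (1/2)·ln(15.0/2.22) = (1/2)·ln(6.757) = 0.9553.
ζ = δ/√(4π² + δ²) = 0.9553/√(39.48 + 0.913) = 0.9553/6.355 = 0.1503.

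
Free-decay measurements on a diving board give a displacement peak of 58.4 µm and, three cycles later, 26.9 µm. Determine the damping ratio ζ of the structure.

Logarithmic decrement δ = (1/n)·ln(x₀/x_n) = (1/3)·ln(58.4/26.9) = (1/3)·ln(2.171) = 0.2584.
ζ = δ/√(4π² + δ²) = 0.2584/√(39.48 + 0.0668) = 0.2584/6.288 = 0.04109.

0.0411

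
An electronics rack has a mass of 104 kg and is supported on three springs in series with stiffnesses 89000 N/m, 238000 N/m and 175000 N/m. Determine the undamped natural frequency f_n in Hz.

Series springs: 1/k_eq = 1/89000 + 1/238000 + 1/175000 = 2.115×10^-5, so k_eq = 47280 N/m.
ω_n = √(k_eq/m) = √(47280/104) = √454.6 = 21.32 rad/s.
f_n = ω_n/(2π) = 21.32/6.283 = 3.393 Hz.

3.39 Hz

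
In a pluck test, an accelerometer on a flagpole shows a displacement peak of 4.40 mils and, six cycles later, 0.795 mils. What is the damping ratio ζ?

0.0453

Logarithmic decrement δ = (1/n)·ln(x₀/x_n) = (1/6)·ln(4.40/0.795) = (1/6)·ln(5.535) = 0.2852.
ζ = δ/√(4π² + δ²) = 0.2852/√(39.48 + 0.0813) = 0.2852/6.290 = 0.04534.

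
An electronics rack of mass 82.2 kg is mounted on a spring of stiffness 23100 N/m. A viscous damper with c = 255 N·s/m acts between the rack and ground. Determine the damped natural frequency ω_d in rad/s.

16.7 rad/s

ω_n = √(k/m) = √(23100/82.2) = 16.76 rad/s.
Critical damping c_c = 2√(k·m) = 2√(23100 × 82.2) = 2756 N·s/m, so ζ = c/c_c = 255/2756 = 0.09253.
ω_d = ω_n√(1 − ζ²) = 16.76 × √(1 − 0.00856) = 16.69 rad/s.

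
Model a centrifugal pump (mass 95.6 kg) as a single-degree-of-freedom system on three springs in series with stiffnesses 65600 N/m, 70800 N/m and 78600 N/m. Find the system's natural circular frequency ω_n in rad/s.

Series springs: 1/k_eq = 1/65600 + 1/70800 + 1/78600 = 4.209×10^-5, so k_eq = 23760 N/m.
ω_n = √(k_eq/m) = √(23760/95.6) = √248.5 = 15.76 rad/s.

15.8 rad/s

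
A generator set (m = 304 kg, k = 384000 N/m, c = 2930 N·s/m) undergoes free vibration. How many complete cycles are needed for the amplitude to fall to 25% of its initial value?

2 cycles

ζ = c/(2√(km)) = 2930/(2√(384000 × 304)) = 2930/21610 = 0.1356.
Logarithmic decrement δ = 2πζ/√(1 − ζ²) = 2π × 0.1356/√(1 − 0.0184) = 0.8599.
x_n/x₀ = e^(−nδ) ≤ 0.25; take ln: n ≥ ln(1/0.25)/δ = 1.386/0.8599 = 1.612.
So 2 complete cycles are required.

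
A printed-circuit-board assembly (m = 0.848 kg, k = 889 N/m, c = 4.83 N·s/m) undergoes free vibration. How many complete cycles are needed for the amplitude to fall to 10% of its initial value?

5 cycles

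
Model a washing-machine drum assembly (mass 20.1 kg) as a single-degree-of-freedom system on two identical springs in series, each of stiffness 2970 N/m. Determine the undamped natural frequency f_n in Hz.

Series springs: 1/k_eq = 2/2970, so k_eq = 2970/2 = 1485 N/m.
ω_n = √(k_eq/m) = √(1485/20.1) = √73.88 = 8.595 rad/s.
f_n = ω_n/(2π) = 8.595/6.283 = 1.368 Hz.

1.37 Hz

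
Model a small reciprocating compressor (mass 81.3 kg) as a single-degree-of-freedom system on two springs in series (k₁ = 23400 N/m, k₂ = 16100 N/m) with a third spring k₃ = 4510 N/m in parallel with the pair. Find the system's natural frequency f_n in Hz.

2.09 Hz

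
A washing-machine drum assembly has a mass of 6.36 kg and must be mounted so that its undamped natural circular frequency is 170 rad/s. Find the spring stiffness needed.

184000 N/m

k = m·ω_n² = 6.36 × 170.0² = 6.36 × 28900 = 183800 N/m.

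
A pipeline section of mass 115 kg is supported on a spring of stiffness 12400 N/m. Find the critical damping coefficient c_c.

2390 N·s/m

c_c = 2√(k·m) = 2√(12400 × 115) = 2 × 1194 = 2388 N·s/m.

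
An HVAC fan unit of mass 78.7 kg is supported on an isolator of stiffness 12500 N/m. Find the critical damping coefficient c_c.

c_c = 2√(k·m) = 2√(12500 × 78.7) = 2 × 991.8 = 1984 N·s/m.

1980 N·s/m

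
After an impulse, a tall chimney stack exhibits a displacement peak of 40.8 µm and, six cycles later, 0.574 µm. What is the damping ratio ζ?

0.112

Logarithmic decrement δ = (1/n)·ln(x₀/x_n) = (1/6)·ln(40.8/0.574) = (1/6)·ln(71.08) = 0.7106.
ζ = δ/√(4π² + δ²) = 0.7106/√(39.48 + 0.505) = 0.7106/6.323 = 0.1124.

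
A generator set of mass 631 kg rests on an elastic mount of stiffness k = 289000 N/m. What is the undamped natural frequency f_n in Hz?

ω_n = √(k/m) = √(289000/631) = √458.0 = 21.40 rad/s.
f_n = ω_n/(2π) = 21.40/6.283 = 3.406 Hz.

3.41 Hz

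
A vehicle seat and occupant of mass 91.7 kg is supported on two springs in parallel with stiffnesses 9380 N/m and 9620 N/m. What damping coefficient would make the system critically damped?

Parallel springs add: k_eq = 9380 + 9620 = 19000 N/m.
c_c = 2√(k_eq·m) = 2√(19000 × 91.7) = 2 × 1320 = 2640 N·s/m.

2640 N·s/m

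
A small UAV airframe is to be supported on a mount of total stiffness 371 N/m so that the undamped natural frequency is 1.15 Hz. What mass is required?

7.11 kg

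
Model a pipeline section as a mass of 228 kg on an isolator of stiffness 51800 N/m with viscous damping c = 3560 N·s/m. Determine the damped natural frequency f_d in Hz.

ω_n = √(k/m) = √(51800/228) = 15.07 rad/s.
Critical damping c_c = 2√(k·m) = 2√(51800 × 228) = 6873 N·s/m, so ζ = c/c_c = 3560/6873 = 0.5179.
ω_d = ω_n√(1 − ζ²) = 15.07 × √(1 − 0.268) = 12.89 rad/s.
f_d = ω_d/(2π) = 2.052 Hz.

2.05 Hz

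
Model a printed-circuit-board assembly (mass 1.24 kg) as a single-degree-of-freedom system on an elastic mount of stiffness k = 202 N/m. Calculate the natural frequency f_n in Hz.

2.03 Hz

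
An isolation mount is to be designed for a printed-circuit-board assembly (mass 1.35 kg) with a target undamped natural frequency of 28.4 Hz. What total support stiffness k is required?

43000 N/m

ω_n = 2πf_n = 2π × 28.4 = 178.4 rad/s.
k = m·ω_n² = 1.35 × 178.4² = 1.35 × 31840 = 42990 N/m.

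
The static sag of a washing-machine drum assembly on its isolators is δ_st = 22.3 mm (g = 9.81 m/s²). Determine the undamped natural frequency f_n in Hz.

ω_n = √(g/δ_st) = √(9.81/0.0223) = √439.9 = 20.97 rad/s.
f_n = ω_n/(2π) = 20.97/6.283 = 3.338 Hz.

3.34 Hz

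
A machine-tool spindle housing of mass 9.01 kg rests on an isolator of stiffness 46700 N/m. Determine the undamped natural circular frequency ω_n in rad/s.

ω_n = √(k/m) = √(46700/9.01) = √5183 = 71.99 rad/s.

72.0 rad/s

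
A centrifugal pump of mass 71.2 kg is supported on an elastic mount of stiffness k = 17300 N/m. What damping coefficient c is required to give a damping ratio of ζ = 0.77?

1710 N·s/m

c_c = 2√(k·m) = 2√(17300 × 71.2) = 2220 N·s/m.
c = ζ·c_c = 0.77 × 2220 = 1709 N·s/m.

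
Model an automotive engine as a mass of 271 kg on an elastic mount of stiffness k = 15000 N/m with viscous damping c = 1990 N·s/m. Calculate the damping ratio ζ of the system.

0.494

ω_n = √(k/m) = √(15000/271) = 7.440 rad/s.
Critical damping c_c = 2√(k·m) = 2√(15000 × 271) = 4032 N·s/m, so ζ = c/c_c = 1990/4032 = 0.4935.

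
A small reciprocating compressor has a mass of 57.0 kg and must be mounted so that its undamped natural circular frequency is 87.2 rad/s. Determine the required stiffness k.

k = m·ω_n² = 57.0 × 87.20² = 57.0 × 7604 = 433400 N/m.

433000 N/m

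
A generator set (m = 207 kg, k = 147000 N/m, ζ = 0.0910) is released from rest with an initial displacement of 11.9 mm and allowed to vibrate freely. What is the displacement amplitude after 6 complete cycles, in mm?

Logarithmic decrement δ = 2πζ/√(1 − ζ²) = 2π × 0.09100/√(1 − 0.00828) = 0.5742.
After n cycles, x_n/x₀ = e^(−nδ), so x_6 = 11.9 × e^(−6 × 0.5742) = 11.9 × 0.03191 = 0.3797 mm.

0.380 mm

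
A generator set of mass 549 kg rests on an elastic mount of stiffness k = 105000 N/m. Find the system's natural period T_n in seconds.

0.454 s

ω_n = √(k/m) = √(105000/549) = √191.3 = 13.83 rad/s.
T_n = 2π/ω_n = 6.283/13.83 = 0.4543 s.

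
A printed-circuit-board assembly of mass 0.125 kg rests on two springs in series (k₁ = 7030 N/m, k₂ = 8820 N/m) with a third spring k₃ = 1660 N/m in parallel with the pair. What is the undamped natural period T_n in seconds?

Series pair: k_s = k₁k₂/(k₁+k₂) = (7030)(8820)/(7030 + 8820) = 3912 N/m. In parallel with k₃: k_eq = 3912 + 1660 = 5572 N/m.
ω_n = √(k_eq/m) = √(5572/0.125) = √44580 = 211.1 rad/s.
T_n = 2π/ω_n = 6.283/211.1 = 0.02976 s.

0.0298 s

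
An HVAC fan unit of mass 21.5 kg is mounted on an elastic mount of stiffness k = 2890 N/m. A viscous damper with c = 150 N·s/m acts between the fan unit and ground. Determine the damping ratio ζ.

ω_n = √(k/m) = √(2890/21.5) = 11.59 rad/s.
Critical damping c_c = 2√(k·m) = 2√(2890 × 21.5) = 498.5 N·s/m, so ζ = c/c_c = 150/498.5 = 0.3009.

0.301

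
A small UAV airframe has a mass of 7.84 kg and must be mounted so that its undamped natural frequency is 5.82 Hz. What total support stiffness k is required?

10500 N/m

ω_n = 2πf_n = 2π × 5.82 = 36.57 rad/s.
k = m·ω_n² = 7.84 × 36.57² = 7.84 × 1337 = 10480 N/m.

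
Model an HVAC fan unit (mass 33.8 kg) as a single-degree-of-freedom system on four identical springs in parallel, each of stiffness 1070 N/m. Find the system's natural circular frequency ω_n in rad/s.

11.3 rad/s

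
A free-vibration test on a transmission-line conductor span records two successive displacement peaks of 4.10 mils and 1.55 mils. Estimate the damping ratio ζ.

0.153

Logarithmic decrement δ = (1/n)·ln(x₀/x_n) = (1/1)·ln(4.10/1.55) = (1/1)·ln(2.645) = 0.9727.
ζ = δ/√(4π² + δ²) = 0.9727/√(39.48 + 0.946) = 0.9727/6.358 = 0.1530.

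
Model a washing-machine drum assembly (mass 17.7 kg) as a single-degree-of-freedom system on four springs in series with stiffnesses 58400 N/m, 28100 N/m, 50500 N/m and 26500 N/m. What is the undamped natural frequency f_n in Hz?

Series springs: 1/k_eq = 1/58400 + 1/28100 + 1/50500 + 1/26500 = 0.0001102, so k_eq = 9070 N/m.
ω_n = √(k_eq/m) = √(9070/17.7) = √512.5 = 22.64 rad/s.
f_n = ω_n/(2π) = 22.64/6.283 = 3.603 Hz.

3.60 Hz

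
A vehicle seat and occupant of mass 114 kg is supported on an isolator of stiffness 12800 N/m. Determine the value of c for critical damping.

2420 N·s/m

c_c = 2√(k·m) = 2√(12800 × 114) = 2 × 1208 = 2416 N·s/m.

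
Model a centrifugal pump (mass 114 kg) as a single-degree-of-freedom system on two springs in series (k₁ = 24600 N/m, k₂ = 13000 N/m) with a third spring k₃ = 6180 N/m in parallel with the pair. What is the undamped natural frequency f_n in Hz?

Series pair: k_s = k₁k₂/(k₁+k₂) = (24600)(13000)/(24600 + 13000) = 8505 N/m. In parallel with k₃: k_eq = 8505 + 6180 = 14690 N/m.
ω_n = √(k_eq/m) = √(14690/114) = √128.8 = 11.35 rad/s.
f_n = ω_n/(2π) = 11.35/6.283 = 1.806 Hz.

1.81 Hz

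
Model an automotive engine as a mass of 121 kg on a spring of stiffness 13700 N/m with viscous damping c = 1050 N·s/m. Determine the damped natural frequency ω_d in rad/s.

ω_n = √(k/m) = √(13700/121) = 10.64 rad/s.
Critical damping c_c = 2√(k·m) = 2√(13700 × 121) = 2575 N·s/m, so ζ = c/c_c = 1050/2575 = 0.4078.
ω_d = ω_n√(1 − ζ²) = 10.64 × √(1 − 0.166) = 9.716 rad/s.

9.72 rad/s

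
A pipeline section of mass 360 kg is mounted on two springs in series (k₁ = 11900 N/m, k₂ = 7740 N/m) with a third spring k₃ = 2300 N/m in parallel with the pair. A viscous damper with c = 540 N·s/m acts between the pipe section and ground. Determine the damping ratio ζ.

Series pair: k_s = k₁k₂/(k₁+k₂) = (11900)(7740)/(11900 + 7740) = 4690 N/m. In parallel with k₃: k_eq = 4690 + 2300 = 6990 N/m.
ω_n = √(k_eq/m) = √(6990/360) = 4.406 rad/s.
Critical damping c_c = 2√(k_eq·m) = 2√(6990 × 360) = 3173 N·s/m, so ζ = c/c_c = 540/3173 = 0.1702.

0.170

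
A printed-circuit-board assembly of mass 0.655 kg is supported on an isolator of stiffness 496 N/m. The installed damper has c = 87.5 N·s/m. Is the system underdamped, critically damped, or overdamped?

overdamped

c_c = 2√(k·m) = 36.05 N·s/m; ζ = c/c_c = 87.5/36.05 = 2.43.
Since ζ > 1 the system is overdamped.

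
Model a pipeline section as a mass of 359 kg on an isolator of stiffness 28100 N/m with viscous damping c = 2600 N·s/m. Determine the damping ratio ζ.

ω_n = √(k/m) = √(28100/359) = 8.847 rad/s.
Critical damping c_c = 2√(k·m) = 2√(28100 × 359) = 6352 N·s/m, so ζ = c/c_c = 2600/6352 = 0.4093.

0.409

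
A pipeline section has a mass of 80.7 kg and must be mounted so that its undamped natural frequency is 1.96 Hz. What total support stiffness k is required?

ω_n = 2πf_n = 2π × 1.96 = 12.32 rad/s.
k = m·ω_n² = 80.7 × 12.32² = 80.7 × 151.7 = 12240 N/m.

12200 N/m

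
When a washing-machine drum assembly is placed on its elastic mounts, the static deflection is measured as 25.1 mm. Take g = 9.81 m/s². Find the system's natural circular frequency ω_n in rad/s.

ω_n = √(g/δ_st) = √(9.81/0.0251) = √390.8 = 19.77 rad/s.

19.8 rad/s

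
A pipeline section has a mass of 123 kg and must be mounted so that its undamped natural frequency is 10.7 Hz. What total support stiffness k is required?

ω_n = 2πf_n = 2π × 10.7 = 67.23 rad/s.
k = m·ω_n² = 123 × 67.23² = 123 × 4520 = 555900 N/m.

556000 N/m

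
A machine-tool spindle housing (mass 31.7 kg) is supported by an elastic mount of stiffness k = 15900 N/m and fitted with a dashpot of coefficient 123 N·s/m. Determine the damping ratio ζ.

0.0866

ω_n = √(k/m) = √(15900/31.7) = 22.40 rad/s.
Critical damping c_c = 2√(k·m) = 2√(15900 × 31.7) = 1420 N·s/m, so ζ = c/c_c = 123/1420 = 0.08663.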